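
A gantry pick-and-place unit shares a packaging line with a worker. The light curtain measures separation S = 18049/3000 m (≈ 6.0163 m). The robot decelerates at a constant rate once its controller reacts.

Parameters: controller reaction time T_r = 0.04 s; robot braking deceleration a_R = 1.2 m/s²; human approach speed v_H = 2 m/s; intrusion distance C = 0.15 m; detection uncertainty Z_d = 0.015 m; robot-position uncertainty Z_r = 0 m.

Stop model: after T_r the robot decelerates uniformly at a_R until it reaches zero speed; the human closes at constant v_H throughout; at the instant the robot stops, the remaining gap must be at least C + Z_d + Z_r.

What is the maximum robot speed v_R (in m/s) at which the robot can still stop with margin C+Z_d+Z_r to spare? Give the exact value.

v_R_max = 11/5 m/s = 2.2000 m/s

quadratic (5/12)·v² + (128/75)·v + (-8657/1500) = 0
  disc = (128/75)² − 4·(5/12)·(-8657/1500) = 31329/2500 ; √disc = 177/50
  v_R = (−(128/75) + 177/50) / (2·(5/12)) = 11/5 m/s
check:
braking lasts T_s = (11/5)/(6/5) = 1.8333 s
robot covers v_R·T_r = 2.2000·0.0400 = 0.0880 m before braking
braking distance = 2.2000²/(2·1.2000) = 2.0167 m
person approaches 2.0000·(0.0400+1.8333) = 3.7467 m
margins: 0.1500+0.0150+0.0000 = 0.1650 m
sum ≈ 0.0880+2.0167+3.7467+0.1650 ≈ 6.0163 m = S ✓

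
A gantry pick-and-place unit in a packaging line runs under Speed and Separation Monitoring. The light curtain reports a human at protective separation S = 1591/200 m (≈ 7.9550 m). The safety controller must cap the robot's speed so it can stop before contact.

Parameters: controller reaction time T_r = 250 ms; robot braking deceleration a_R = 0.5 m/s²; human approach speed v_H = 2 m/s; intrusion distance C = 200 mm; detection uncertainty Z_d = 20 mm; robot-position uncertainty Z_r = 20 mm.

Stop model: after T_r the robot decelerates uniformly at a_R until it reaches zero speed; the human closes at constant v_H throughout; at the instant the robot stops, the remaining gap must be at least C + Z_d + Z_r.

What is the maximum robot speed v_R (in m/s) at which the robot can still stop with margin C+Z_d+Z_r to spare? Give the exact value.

at the boundary: (1)·v² + (17/4)·v + (-1443/200) = 0
  disc = (17/4)² − 4·(1)·(-1443/200) = 18769/400 ; √disc = 137/20
  v_R = (−(17/4) + 137/20) / (2·(1)) = 13/10 m/s
check:
braking lasts T_s = (13/10)/(1/2) = 2.6000 s
reaction-phase robot travel = 1.3000·0.2500 = 0.3250 m
robot covers 1.3000·2.6000 − ½·0.5000·2.6000² = 1.6900 m while stopping
human closes 2.0000·2.8500 = 5.7000 m
margins: 0.2000+0.0200+0.0200 = 0.2400 m
sum ≈ 0.3250+1.6900+5.7000+0.2400 ≈ 7.9550 m = S ✓

v_R_max = 13/10 m/s = 1.3000 m/s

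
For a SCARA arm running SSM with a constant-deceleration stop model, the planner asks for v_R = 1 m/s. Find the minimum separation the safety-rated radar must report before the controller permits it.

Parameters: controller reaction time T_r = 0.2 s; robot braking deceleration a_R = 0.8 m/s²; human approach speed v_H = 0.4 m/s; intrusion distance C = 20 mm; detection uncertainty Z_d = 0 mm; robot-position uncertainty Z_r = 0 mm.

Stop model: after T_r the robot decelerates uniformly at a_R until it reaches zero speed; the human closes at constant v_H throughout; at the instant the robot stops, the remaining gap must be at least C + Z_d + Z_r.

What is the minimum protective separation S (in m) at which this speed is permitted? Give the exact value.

S_min = 57/40 m = 1.4250 m

T_s = v_R/a_R = 1/(4/5) = 1.2500 s
reaction-phase robot travel = 1.0000·0.2000 = 0.2000 m
robot covers 1.0000·1.2500 − ½·0.8000·1.2500² = 0.6250 m while stopping
human closes 0.4000·1.4500 = 0.5800 m
margins: 0.0200+0.0000+0.0000 = 0.0200 m
S_min ≈ 0.2000+0.6250+0.5800+0.0200  ⇒  S_min = 57/40 m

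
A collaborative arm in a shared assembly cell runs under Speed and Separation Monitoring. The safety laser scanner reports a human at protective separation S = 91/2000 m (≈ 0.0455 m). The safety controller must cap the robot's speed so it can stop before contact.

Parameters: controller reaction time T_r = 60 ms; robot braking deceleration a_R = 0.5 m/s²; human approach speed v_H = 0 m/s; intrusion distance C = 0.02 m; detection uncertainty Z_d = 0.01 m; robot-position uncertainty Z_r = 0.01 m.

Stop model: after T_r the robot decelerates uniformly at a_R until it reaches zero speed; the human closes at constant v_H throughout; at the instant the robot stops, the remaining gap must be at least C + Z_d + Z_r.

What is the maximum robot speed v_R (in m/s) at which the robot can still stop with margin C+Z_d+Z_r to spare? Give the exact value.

at the boundary: (1)·v² + (3/50)·v + (-11/2000) = 0
  disc = (3/50)² − 4·(1)·(-11/2000) = 16/625 ; √disc = 4/25
  v_R = (−(3/50) + 4/25) / (2·(1)) = 1/20 m/s
check:
stop time T_s = (1/20)/(1/2) = 0.1000 s
robot covers v_R·T_r = 0.0500·0.0600 = 0.0030 m before braking
robot under decel: 0.0500²/(2·0.5000) = 0.0025 m
human closes 0.0000·0.1600 = 0.0000 m
margins: 0.0200+0.0100+0.0100 = 0.0400 m
sum ≈ 0.0030+0.0025+0.0000+0.0400 ≈ 0.0455 m = S ✓

v_R_max = 1/20 m/s = 0.0500 m/s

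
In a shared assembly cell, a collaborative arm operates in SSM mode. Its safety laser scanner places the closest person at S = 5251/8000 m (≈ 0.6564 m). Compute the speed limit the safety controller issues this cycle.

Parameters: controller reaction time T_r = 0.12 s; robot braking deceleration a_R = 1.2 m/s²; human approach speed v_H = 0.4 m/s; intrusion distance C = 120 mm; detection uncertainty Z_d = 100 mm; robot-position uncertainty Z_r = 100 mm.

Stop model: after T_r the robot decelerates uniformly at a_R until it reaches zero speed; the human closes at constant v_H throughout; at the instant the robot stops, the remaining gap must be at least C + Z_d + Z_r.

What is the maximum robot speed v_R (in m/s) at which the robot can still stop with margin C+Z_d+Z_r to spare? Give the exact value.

v_R_max = 9/20 m/s = 0.4500 m/s

quadratic (5/12)·v² + (34/75)·v + (-2307/8000) = 0
  disc = (34/75)² − 4·(5/12)·(-2307/8000) = 247009/360000 ; √disc = 497/600
  v_R = (−(34/75) + 497/600) / (2·(5/12)) = 9/20 m/s
check:
braking lasts T_s = (9/20)/(6/5) = 0.3750 s
reaction-phase robot travel = 0.4500·0.1200 = 0.0540 m
robot covers 0.4500·0.3750 − ½·1.2000·0.3750² = 0.0844 m while stopping
person approaches 0.4000·(0.1200+0.3750) = 0.1980 m
C+Z_d+Z_r = 0.1200+0.1000+0.1000 = 0.3200 m
sum ≈ 0.0540+0.0844+0.1980+0.3200 ≈ 0.6564 m = S ✓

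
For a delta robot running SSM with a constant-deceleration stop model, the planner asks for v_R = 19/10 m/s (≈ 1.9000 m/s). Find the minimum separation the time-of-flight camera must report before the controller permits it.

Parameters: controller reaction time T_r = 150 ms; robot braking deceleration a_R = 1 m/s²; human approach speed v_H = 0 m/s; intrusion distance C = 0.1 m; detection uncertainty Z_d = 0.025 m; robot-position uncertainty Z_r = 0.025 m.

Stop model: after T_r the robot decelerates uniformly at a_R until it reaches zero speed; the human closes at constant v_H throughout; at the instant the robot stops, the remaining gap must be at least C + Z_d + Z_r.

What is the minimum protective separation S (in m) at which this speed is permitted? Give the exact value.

braking lasts T_s = (19/10)/1 = 1.9000 s
robot in T_r: 1.9000·0.1500 = 0.2850 m
robot under decel: 1.9000²/(2·1.0000) = 1.8050 m
human over T_r+T_s: 0.0000·(0.1500+1.9000) = 0.0000 m
C+Z_d+Z_r = 0.1000+0.0250+0.0250 = 0.1500 m
S_min ≈ 0.2850+1.8050+0.0000+0.1500  ⇒  S_min = 56/25 m

S_min = 56/25 m = 2.2400 m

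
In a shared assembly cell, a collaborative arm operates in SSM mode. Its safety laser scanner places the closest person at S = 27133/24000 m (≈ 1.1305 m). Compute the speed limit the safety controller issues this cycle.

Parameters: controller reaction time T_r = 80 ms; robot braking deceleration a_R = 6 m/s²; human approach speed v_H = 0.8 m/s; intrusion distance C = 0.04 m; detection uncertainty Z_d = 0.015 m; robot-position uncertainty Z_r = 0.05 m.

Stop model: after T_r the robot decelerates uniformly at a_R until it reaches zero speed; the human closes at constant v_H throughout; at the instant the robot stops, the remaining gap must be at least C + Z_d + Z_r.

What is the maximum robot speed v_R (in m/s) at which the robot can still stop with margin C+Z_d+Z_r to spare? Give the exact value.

v_R_max = 47/20 m/s = 2.3500 m/s

collect terms ⇒ (1/12)·v_R² + (16/75)·v_R + (-23077/24000) = 0
  disc = (16/75)² − 4·(1/12)·(-23077/24000) = 14641/40000 ; √disc = 121/200
  v_R = (−(16/75) + 121/200) / (2·(1/12)) = 47/20 m/s
check:
braking lasts T_s = (47/20)/6 = 0.3917 s
robot in T_r: 2.3500·0.0800 = 0.1880 m
robot under decel: 2.3500²/(2·6.0000) = 0.4602 m
human over T_r+T_s: 0.8000·(0.0800+0.3917) = 0.3773 m
C+Z_d+Z_r = 0.0400+0.0150+0.0500 = 0.1050 m
sum ≈ 0.1880+0.4602+0.3773+0.1050 ≈ 1.1305 m = S ✓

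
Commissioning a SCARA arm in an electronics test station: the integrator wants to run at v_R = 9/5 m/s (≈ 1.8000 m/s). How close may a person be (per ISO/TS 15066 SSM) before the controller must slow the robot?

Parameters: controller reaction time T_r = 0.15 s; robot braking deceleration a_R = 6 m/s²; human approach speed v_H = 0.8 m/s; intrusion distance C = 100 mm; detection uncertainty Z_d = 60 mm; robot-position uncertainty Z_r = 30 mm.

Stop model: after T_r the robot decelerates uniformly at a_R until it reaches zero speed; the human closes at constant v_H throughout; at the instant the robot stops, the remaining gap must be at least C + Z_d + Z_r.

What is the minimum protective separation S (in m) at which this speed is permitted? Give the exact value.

S_min = 109/100 m = 1.0900 m

braking lasts T_s = (9/5)/6 = 0.3000 s
robot covers v_R·T_r = 1.8000·0.1500 = 0.2700 m before braking
robot covers 1.8000·0.3000 − ½·6.0000·0.3000² = 0.2700 m while stopping
human closes 0.8000·0.4500 = 0.3600 m
margins: 0.1000+0.0600+0.0300 = 0.1900 m
S_min ≈ 0.2700+0.2700+0.3600+0.1900  ⇒  S_min = 109/100 m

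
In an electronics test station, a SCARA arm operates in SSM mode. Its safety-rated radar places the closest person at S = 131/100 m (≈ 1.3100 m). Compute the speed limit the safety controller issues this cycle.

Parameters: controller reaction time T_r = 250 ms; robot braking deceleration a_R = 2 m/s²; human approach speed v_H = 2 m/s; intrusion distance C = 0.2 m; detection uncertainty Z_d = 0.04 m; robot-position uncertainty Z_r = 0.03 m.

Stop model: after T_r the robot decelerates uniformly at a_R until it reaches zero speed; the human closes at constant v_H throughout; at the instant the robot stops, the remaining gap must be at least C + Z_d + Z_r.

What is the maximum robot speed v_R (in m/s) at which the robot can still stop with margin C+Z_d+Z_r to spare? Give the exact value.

at the boundary: (1/4)·v² + (5/4)·v + (-27/50) = 0
  disc = (5/4)² − 4·(1/4)·(-27/50) = 841/400 ; √disc = 29/20
  v_R = (−(5/4) + 29/20) / (2·(1/4)) = 2/5 m/s
check:
T_s = v_R/a_R = (2/5)/2 = 0.2000 s
robot covers v_R·T_r = 0.4000·0.2500 = 0.1000 m before braking
braking distance = 0.4000²/(2·2.0000) = 0.0400 m
person approaches 2.0000·(0.2500+0.2000) = 0.9000 m
residual clearance needed = 0.2000+0.0400+0.0300 = 0.2700 m
sum ≈ 0.1000+0.0400+0.9000+0.2700 ≈ 1.3100 m = S ✓

v_R_max = 2/5 m/s = 0.4000 m/s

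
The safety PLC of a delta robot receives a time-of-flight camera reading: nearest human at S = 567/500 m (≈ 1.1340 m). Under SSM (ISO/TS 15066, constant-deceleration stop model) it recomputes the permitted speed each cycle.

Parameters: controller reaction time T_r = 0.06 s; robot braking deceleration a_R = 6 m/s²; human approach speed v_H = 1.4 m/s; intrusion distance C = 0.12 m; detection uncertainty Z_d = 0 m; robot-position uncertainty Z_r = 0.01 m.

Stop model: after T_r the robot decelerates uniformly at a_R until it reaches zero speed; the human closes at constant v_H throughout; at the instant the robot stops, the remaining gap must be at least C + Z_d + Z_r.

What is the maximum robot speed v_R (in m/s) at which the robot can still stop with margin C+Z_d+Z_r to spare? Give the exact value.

quadratic (1/12)·v² + (22/75)·v + (-23/25) = 0
  disc = (22/75)² − 4·(1/12)·(-23/25) = 2209/5625 ; √disc = 47/75
  v_R = (−(22/75) + 47/75) / (2·(1/12)) = 2 m/s
check:
braking lasts T_s = 2/6 = 0.3333 s
reaction-phase robot travel = 2.0000·0.0600 = 0.1200 m
robot covers 2.0000·0.3333 − ½·6.0000·0.3333² = 0.3333 m while stopping
human over T_r+T_s: 1.4000·(0.0600+0.3333) = 0.5507 m
C+Z_d+Z_r = 0.1200+0.0000+0.0100 = 0.1300 m
sum ≈ 0.1200+0.3333+0.5507+0.1300 ≈ 1.1340 m = S ✓

v_R_max = 2 m/s = 2.0000 m/s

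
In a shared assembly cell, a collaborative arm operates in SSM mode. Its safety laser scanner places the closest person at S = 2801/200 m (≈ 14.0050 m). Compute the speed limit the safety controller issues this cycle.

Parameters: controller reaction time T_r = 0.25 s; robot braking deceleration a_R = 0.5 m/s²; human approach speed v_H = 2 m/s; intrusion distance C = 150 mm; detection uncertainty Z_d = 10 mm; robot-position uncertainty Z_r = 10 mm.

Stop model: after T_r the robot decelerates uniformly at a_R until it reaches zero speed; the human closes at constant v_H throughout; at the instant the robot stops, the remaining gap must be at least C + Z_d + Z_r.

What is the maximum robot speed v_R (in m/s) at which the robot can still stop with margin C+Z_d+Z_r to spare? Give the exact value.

v_R_max = 21/10 m/s = 2.1000 m/s

at the boundary: (1)·v² + (17/4)·v + (-2667/200) = 0
  disc = (17/4)² − 4·(1)·(-2667/200) = 28561/400 ; √disc = 169/20
  v_R = (−(17/4) + 169/20) / (2·(1)) = 21/10 m/s
check:
stop time T_s = (21/10)/(1/2) = 4.2000 s
robot in T_r: 2.1000·0.2500 = 0.5250 m
robot under decel: 2.1000²/(2·0.5000) = 4.4100 m
human over T_r+T_s: 2.0000·(0.2500+4.2000) = 8.9000 m
residual clearance needed = 0.1500+0.0100+0.0100 = 0.1700 m
sum ≈ 0.5250+4.4100+8.9000+0.1700 ≈ 14.0050 m = S ✓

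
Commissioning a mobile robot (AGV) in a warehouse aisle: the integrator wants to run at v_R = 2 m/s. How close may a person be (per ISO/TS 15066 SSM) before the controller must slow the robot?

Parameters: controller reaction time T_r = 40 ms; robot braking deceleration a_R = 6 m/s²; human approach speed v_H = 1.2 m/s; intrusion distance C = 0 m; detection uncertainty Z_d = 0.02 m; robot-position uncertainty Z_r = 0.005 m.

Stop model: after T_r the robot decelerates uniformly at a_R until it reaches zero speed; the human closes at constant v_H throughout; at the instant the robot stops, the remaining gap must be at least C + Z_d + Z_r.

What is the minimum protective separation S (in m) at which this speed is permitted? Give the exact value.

S_min = 2659/3000 m = 0.8863 m

braking lasts T_s = 2/6 = 0.3333 s
robot covers v_R·T_r = 2.0000·0.0400 = 0.0800 m before braking
braking distance = 2.0000²/(2·6.0000) = 0.3333 m
human closes 1.2000·0.3733 = 0.4480 m
margins: 0.0000+0.0200+0.0050 = 0.0250 m
S_min ≈ 0.0800+0.3333+0.4480+0.0250  ⇒  S_min = 2659/3000 m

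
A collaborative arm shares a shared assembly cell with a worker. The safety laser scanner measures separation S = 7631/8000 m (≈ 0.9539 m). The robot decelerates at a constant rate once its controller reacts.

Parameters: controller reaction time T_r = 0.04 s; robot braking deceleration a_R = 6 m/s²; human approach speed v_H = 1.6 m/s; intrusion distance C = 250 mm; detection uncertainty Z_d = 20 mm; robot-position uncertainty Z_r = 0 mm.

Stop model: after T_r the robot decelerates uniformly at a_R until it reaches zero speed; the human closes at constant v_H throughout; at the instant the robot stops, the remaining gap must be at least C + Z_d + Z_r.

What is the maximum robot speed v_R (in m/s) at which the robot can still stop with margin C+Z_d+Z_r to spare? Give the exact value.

collect terms ⇒ (1/12)·v_R² + (23/75)·v_R + (-4959/8000) = 0
  disc = (23/75)² − 4·(1/12)·(-4959/8000) = 108241/360000 ; √disc = 329/600
  v_R = (−(23/75) + 329/600) / (2·(1/12)) = 29/20 m/s
check:
braking lasts T_s = (29/20)/6 = 0.2417 s
robot covers v_R·T_r = 1.4500·0.0400 = 0.0580 m before braking
robot covers 1.4500·0.2417 − ½·6.0000·0.2417² = 0.1752 m while stopping
person approaches 1.6000·(0.0400+0.2417) = 0.4507 m
residual clearance needed = 0.2500+0.0200+0.0000 = 0.2700 m
sum ≈ 0.0580+0.1752+0.4507+0.2700 ≈ 0.9539 m = S ✓

v_R_max = 29/20 m/s = 1.4500 m/s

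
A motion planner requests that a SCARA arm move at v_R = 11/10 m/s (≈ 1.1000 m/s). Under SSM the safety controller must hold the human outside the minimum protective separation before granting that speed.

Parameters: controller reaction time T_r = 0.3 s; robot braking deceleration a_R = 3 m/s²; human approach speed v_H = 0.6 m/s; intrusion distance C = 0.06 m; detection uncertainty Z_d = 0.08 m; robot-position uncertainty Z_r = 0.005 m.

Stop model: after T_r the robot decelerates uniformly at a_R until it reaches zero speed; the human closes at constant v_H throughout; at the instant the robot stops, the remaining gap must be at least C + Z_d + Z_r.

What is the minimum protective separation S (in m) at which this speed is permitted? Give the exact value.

S_min = 323/300 m = 1.0767 m

T_s = v_R/a_R = (11/10)/3 = 0.3667 s
reaction-phase robot travel = 1.1000·0.3000 = 0.3300 m
braking distance = 1.1000²/(2·3.0000) = 0.2017 m
human closes 0.6000·0.6667 = 0.4000 m
C+Z_d+Z_r = 0.0600+0.0800+0.0050 = 0.1450 m
S_min ≈ 0.3300+0.2017+0.4000+0.1450  ⇒  S_min = 323/300 m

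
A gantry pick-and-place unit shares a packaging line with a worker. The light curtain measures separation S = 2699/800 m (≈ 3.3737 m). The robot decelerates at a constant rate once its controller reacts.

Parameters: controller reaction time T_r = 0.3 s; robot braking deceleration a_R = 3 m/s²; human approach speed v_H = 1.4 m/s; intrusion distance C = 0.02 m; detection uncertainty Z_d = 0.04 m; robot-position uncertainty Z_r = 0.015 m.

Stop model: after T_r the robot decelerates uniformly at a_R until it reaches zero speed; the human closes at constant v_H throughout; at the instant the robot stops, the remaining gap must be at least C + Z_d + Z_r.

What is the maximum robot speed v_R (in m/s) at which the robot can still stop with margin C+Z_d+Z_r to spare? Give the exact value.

quadratic (1/6)·v² + (23/30)·v + (-2303/800) = 0
  disc = (23/30)² − 4·(1/6)·(-2303/800) = 361/144 ; √disc = 19/12
  v_R = (−(23/30) + 19/12) / (2·(1/6)) = 49/20 m/s
check:
stop time T_s = (49/20)/3 = 0.8167 s
robot in T_r: 2.4500·0.3000 = 0.7350 m
braking distance = 2.4500²/(2·3.0000) = 1.0004 m
person approaches 1.4000·(0.3000+0.8167) = 1.5633 m
residual clearance needed = 0.0200+0.0400+0.0150 = 0.0750 m
sum ≈ 0.7350+1.0004+1.5633+0.0750 ≈ 3.3737 m = S ✓

v_R_max = 49/20 m/s = 2.4500 m/s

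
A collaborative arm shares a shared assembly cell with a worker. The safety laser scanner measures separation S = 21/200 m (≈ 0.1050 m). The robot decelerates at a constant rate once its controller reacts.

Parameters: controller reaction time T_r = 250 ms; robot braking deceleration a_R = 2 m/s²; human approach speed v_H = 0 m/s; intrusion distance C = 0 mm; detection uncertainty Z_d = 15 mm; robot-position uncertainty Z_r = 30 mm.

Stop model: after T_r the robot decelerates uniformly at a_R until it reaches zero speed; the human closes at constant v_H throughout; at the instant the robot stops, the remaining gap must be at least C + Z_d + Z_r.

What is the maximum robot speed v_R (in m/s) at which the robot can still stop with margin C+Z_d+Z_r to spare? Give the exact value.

quadratic (1/4)·v² + (1/4)·v + (-3/50) = 0
  disc = (1/4)² − 4·(1/4)·(-3/50) = 49/400 ; √disc = 7/20
  v_R = (−(1/4) + 7/20) / (2·(1/4)) = 1/5 m/s
check:
T_s = v_R/a_R = (1/5)/2 = 0.1000 s
robot in T_r: 0.2000·0.2500 = 0.0500 m
robot covers 0.2000·0.1000 − ½·2.0000·0.1000² = 0.0100 m while stopping
human closes 0.0000·0.3500 = 0.0000 m
C+Z_d+Z_r = 0.0000+0.0150+0.0300 = 0.0450 m
sum ≈ 0.0500+0.0100+0.0000+0.0450 ≈ 0.1050 m = S ✓

v_R_max = 1/5 m/s = 0.2000 m/s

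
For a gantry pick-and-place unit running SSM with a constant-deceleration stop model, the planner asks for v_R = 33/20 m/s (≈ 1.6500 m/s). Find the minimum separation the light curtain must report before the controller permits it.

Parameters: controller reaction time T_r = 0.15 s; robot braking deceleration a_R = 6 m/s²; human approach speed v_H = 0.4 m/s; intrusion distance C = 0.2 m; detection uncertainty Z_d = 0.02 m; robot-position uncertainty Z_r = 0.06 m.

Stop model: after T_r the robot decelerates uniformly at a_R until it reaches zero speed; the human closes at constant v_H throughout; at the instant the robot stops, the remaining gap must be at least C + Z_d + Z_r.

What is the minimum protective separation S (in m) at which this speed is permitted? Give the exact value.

stop time T_s = (33/20)/6 = 0.2750 s
robot in T_r: 1.6500·0.1500 = 0.2475 m
braking distance = 1.6500²/(2·6.0000) = 0.2269 m
human over T_r+T_s: 0.4000·(0.1500+0.2750) = 0.1700 m
residual clearance needed = 0.2000+0.0200+0.0600 = 0.2800 m
S_min ≈ 0.2475+0.2269+0.1700+0.2800  ⇒  S_min = 1479/1600 m

S_min = 1479/1600 m = 0.9244 m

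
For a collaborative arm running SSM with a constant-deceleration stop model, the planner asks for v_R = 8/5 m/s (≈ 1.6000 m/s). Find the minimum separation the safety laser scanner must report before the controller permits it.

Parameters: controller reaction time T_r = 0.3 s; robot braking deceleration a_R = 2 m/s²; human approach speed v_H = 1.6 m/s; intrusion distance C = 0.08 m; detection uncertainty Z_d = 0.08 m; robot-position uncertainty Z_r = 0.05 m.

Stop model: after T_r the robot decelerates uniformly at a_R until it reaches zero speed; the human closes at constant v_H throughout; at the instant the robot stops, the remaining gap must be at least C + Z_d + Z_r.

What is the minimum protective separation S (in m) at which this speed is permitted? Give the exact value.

braking lasts T_s = (8/5)/2 = 0.8000 s
reaction-phase robot travel = 1.6000·0.3000 = 0.4800 m
robot under decel: 1.6000²/(2·2.0000) = 0.6400 m
person approaches 1.6000·(0.3000+0.8000) = 1.7600 m
margins: 0.0800+0.0800+0.0500 = 0.2100 m
S_min ≈ 0.4800+0.6400+1.7600+0.2100  ⇒  S_min = 309/100 m

S_min = 309/100 m = 3.0900 m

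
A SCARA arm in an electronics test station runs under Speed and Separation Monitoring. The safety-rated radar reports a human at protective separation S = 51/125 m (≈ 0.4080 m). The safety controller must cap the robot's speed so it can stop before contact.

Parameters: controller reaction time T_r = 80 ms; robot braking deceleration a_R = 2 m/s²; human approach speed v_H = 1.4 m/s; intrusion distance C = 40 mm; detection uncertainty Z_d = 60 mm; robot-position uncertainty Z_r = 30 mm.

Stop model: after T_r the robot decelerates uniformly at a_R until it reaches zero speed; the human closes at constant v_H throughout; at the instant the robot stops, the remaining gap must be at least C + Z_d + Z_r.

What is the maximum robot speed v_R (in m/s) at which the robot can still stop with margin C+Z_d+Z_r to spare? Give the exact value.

v_R_max = 1/5 m/s = 0.2000 m/s

quadratic (1/4)·v² + (39/50)·v + (-83/500) = 0
  disc = (39/50)² − 4·(1/4)·(-83/500) = 484/625 ; √disc = 22/25
  v_R = (−(39/50) + 22/25) / (2·(1/4)) = 1/5 m/s
check:
stop time T_s = (1/5)/2 = 0.1000 s
robot in T_r: 0.2000·0.0800 = 0.0160 m
braking distance = 0.2000²/(2·2.0000) = 0.0100 m
person approaches 1.4000·(0.0800+0.1000) = 0.2520 m
margins: 0.0400+0.0600+0.0300 = 0.1300 m
sum ≈ 0.0160+0.0100+0.2520+0.1300 ≈ 0.4080 m = S ✓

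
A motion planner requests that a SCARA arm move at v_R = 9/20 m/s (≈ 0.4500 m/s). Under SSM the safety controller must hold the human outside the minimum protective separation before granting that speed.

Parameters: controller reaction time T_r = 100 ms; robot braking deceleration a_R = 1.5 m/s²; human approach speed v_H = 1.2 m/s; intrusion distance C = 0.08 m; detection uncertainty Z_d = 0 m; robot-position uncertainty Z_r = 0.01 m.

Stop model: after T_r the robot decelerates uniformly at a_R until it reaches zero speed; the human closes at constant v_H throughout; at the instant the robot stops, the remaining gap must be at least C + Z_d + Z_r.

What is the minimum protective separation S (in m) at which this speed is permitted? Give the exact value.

T_s = v_R/a_R = (9/20)/(3/2) = 0.3000 s
robot covers v_R·T_r = 0.4500·0.1000 = 0.0450 m before braking
robot covers 0.4500·0.3000 − ½·1.5000·0.3000² = 0.0675 m while stopping
person approaches 1.2000·(0.1000+0.3000) = 0.4800 m
C+Z_d+Z_r = 0.0800+0.0000+0.0100 = 0.0900 m
S_min ≈ 0.0450+0.0675+0.4800+0.0900  ⇒  S_min = 273/400 m

S_min = 273/400 m = 0.6825 m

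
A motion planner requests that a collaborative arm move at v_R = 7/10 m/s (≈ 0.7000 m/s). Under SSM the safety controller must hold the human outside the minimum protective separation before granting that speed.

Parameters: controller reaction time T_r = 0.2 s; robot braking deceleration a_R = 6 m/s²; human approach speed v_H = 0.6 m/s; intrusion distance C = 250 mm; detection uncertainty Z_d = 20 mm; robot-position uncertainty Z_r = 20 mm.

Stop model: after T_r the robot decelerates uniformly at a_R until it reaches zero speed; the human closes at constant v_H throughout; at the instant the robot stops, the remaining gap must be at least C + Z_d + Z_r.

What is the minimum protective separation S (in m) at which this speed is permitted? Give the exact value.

T_s = v_R/a_R = (7/10)/6 = 0.1167 s
robot covers v_R·T_r = 0.7000·0.2000 = 0.1400 m before braking
braking distance = 0.7000²/(2·6.0000) = 0.0408 m
person approaches 0.6000·(0.2000+0.1167) = 0.1900 m
C+Z_d+Z_r = 0.2500+0.0200+0.0200 = 0.2900 m
S_min ≈ 0.1400+0.0408+0.1900+0.2900  ⇒  S_min = 793/1200 m

S_min = 793/1200 m = 0.6608 m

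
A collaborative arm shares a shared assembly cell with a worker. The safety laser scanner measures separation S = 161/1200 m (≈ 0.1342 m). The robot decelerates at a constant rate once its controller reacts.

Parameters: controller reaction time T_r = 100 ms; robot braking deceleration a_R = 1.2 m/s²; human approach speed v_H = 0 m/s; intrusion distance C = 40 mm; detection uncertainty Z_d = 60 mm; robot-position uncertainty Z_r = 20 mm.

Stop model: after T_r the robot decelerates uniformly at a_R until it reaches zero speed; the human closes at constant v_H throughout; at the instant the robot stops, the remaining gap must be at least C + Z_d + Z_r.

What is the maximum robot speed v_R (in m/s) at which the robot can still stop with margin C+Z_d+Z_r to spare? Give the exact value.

collect terms ⇒ (5/12)·v_R² + (1/10)·v_R + (-17/1200) = 0
  disc = (1/10)² − 4·(5/12)·(-17/1200) = 121/3600 ; √disc = 11/60
  v_R = (−(1/10) + 11/60) / (2·(5/12)) = 1/10 m/s
check:
stop time T_s = (1/10)/(6/5) = 0.0833 s
robot covers v_R·T_r = 0.1000·0.1000 = 0.0100 m before braking
braking distance = 0.1000²/(2·1.2000) = 0.0042 m
human closes 0.0000·0.1833 = 0.0000 m
margins: 0.0400+0.0600+0.0200 = 0.1200 m
sum ≈ 0.0100+0.0042+0.0000+0.1200 ≈ 0.1342 m = S ✓

v_R_max = 1/10 m/s = 0.1000 m/s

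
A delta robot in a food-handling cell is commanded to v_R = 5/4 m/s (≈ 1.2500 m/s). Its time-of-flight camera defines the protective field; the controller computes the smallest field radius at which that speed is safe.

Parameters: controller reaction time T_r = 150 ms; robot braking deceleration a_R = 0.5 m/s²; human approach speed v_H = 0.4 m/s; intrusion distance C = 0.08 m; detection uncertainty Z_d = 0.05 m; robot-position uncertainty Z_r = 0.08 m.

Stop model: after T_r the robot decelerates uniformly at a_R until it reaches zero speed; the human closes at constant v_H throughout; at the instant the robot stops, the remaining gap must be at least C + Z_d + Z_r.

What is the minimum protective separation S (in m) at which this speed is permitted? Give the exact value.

S_min = 151/50 m = 3.0200 m

braking lasts T_s = (5/4)/(1/2) = 2.5000 s
reaction-phase robot travel = 1.2500·0.1500 = 0.1875 m
robot covers 1.2500·2.5000 − ½·0.5000·2.5000² = 1.5625 m while stopping
human over T_r+T_s: 0.4000·(0.1500+2.5000) = 1.0600 m
residual clearance needed = 0.0800+0.0500+0.0800 = 0.2100 m
S_min ≈ 0.1875+1.5625+1.0600+0.2100  ⇒  S_min = 151/50 m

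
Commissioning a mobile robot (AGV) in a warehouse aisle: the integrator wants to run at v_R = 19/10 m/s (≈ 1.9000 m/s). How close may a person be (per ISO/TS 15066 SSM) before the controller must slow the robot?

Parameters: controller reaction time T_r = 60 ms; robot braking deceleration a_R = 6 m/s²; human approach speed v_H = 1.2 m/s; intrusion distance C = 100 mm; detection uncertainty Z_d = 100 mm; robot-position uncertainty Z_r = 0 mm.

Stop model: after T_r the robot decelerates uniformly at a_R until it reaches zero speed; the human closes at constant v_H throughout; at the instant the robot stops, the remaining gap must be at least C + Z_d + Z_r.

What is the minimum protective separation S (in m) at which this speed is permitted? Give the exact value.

braking lasts T_s = (19/10)/6 = 0.3167 s
reaction-phase robot travel = 1.9000·0.0600 = 0.1140 m
robot under decel: 1.9000²/(2·6.0000) = 0.3008 m
human over T_r+T_s: 1.2000·(0.0600+0.3167) = 0.4520 m
margins: 0.1000+0.1000+0.0000 = 0.2000 m
S_min ≈ 0.1140+0.3008+0.4520+0.2000  ⇒  S_min = 6401/6000 m

S_min = 6401/6000 m = 1.0668 m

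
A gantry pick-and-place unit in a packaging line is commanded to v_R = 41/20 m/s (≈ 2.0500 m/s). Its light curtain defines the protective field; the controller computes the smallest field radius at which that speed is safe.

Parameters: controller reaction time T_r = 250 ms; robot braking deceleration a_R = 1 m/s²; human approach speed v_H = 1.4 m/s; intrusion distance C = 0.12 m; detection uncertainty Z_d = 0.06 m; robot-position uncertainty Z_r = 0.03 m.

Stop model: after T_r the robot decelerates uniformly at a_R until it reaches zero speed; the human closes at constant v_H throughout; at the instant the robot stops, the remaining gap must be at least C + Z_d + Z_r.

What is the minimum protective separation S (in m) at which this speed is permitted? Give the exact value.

S_min = 967/160 m = 6.0438 m

braking lasts T_s = (41/20)/1 = 2.0500 s
robot in T_r: 2.0500·0.2500 = 0.5125 m
braking distance = 2.0500²/(2·1.0000) = 2.1012 m
human over T_r+T_s: 1.4000·(0.2500+2.0500) = 3.2200 m
residual clearance needed = 0.1200+0.0600+0.0300 = 0.2100 m
S_min ≈ 0.5125+2.1012+3.2200+0.2100  ⇒  S_min = 967/160 m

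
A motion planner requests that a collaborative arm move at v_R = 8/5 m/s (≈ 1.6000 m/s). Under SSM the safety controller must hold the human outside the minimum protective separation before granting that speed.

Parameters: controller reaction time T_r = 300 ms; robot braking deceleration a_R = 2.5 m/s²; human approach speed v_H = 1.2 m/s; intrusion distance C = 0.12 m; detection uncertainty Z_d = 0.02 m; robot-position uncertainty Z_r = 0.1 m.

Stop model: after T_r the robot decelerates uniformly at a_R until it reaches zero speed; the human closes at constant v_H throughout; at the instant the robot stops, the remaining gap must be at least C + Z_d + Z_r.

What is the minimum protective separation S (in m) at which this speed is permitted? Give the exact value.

T_s = v_R/a_R = (8/5)/(5/2) = 0.6400 s
robot in T_r: 1.6000·0.3000 = 0.4800 m
braking distance = 1.6000²/(2·2.5000) = 0.5120 m
human closes 1.2000·0.9400 = 1.1280 m
residual clearance needed = 0.1200+0.0200+0.1000 = 0.2400 m
S_min ≈ 0.4800+0.5120+1.1280+0.2400  ⇒  S_min = 59/25 m

S_min = 59/25 m = 2.3600 m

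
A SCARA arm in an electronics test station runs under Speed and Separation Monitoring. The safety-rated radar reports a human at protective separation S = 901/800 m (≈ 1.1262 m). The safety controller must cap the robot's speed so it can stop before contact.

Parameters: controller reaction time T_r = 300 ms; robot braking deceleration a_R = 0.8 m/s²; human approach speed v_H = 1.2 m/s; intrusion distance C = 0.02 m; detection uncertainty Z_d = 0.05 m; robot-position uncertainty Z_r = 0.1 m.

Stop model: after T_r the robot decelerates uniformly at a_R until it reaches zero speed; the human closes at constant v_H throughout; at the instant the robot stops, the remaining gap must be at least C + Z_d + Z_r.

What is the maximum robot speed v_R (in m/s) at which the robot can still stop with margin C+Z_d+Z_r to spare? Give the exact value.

collect terms ⇒ (5/8)·v_R² + (9/5)·v_R + (-477/800) = 0
  disc = (9/5)² − 4·(5/8)·(-477/800) = 7569/1600 ; √disc = 87/40
  v_R = (−(9/5) + 87/40) / (2·(5/8)) = 3/10 m/s
check:
T_s = v_R/a_R = (3/10)/(4/5) = 0.3750 s
robot in T_r: 0.3000·0.3000 = 0.0900 m
robot under decel: 0.3000²/(2·0.8000) = 0.0563 m
person approaches 1.2000·(0.3000+0.3750) = 0.8100 m
C+Z_d+Z_r = 0.0200+0.0500+0.1000 = 0.1700 m
sum ≈ 0.0900+0.0563+0.8100+0.1700 ≈ 1.1262 m = S ✓

v_R_max = 3/10 m/s = 0.3000 m/s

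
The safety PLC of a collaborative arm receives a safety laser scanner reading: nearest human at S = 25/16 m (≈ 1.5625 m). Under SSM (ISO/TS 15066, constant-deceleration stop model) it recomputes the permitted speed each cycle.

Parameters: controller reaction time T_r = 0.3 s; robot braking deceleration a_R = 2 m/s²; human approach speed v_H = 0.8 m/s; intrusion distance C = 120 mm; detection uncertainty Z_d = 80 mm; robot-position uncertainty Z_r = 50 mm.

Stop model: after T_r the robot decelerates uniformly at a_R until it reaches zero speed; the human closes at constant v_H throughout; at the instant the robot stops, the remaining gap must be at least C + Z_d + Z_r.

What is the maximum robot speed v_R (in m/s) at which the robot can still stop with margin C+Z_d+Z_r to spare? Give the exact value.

v_R_max = 11/10 m/s = 1.1000 m/s

at the boundary: (1/4)·v² + (7/10)·v + (-429/400) = 0
  disc = (7/10)² − 4·(1/4)·(-429/400) = 25/16 ; √disc = 5/4
  v_R = (−(7/10) + 5/4) / (2·(1/4)) = 11/10 m/s
check:
braking lasts T_s = (11/10)/2 = 0.5500 s
reaction-phase robot travel = 1.1000·0.3000 = 0.3300 m
robot under decel: 1.1000²/(2·2.0000) = 0.3025 m
person approaches 0.8000·(0.3000+0.5500) = 0.6800 m
margins: 0.1200+0.0800+0.0500 = 0.2500 m
sum ≈ 0.3300+0.3025+0.6800+0.2500 ≈ 1.5625 m = S ✓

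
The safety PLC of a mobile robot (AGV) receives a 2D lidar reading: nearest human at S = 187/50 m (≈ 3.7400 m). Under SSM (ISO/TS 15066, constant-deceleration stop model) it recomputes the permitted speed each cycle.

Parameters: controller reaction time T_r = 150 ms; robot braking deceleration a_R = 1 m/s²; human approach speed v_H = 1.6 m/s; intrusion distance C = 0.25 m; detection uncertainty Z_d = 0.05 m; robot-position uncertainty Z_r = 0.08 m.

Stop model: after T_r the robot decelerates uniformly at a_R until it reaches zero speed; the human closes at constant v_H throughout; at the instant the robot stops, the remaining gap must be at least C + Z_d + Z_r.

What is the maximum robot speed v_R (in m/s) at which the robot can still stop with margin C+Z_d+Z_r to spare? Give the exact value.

collect terms ⇒ (1/2)·v_R² + (7/4)·v_R + (-78/25) = 0
  disc = (7/4)² − 4·(1/2)·(-78/25) = 3721/400 ; √disc = 61/20
  v_R = (−(7/4) + 61/20) / (2·(1/2)) = 13/10 m/s
check:
stop time T_s = (13/10)/1 = 1.3000 s
robot in T_r: 1.3000·0.1500 = 0.1950 m
robot covers 1.3000·1.3000 − ½·1.0000·1.3000² = 0.8450 m while stopping
human over T_r+T_s: 1.6000·(0.1500+1.3000) = 2.3200 m
C+Z_d+Z_r = 0.2500+0.0500+0.0800 = 0.3800 m
sum ≈ 0.1950+0.8450+2.3200+0.3800 ≈ 3.7400 m = S ✓

v_R_max = 13/10 m/s = 1.3000 m/s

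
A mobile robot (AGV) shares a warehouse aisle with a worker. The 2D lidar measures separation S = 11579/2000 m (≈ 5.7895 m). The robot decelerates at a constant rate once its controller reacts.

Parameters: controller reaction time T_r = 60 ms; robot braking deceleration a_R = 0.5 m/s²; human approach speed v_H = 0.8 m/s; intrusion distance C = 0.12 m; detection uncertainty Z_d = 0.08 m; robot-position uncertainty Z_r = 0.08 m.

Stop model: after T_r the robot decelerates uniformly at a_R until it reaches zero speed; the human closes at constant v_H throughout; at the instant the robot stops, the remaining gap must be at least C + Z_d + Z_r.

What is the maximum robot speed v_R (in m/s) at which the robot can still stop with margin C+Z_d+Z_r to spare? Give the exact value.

v_R_max = 33/20 m/s = 1.6500 m/s

collect terms ⇒ (1)·v_R² + (83/50)·v_R + (-10923/2000) = 0
  disc = (83/50)² − 4·(1)·(-10923/2000) = 15376/625 ; √disc = 124/25
  v_R = (−(83/50) + 124/25) / (2·(1)) = 33/20 m/s
check:
stop time T_s = (33/20)/(1/2) = 3.3000 s
robot covers v_R·T_r = 1.6500·0.0600 = 0.0990 m before braking
robot under decel: 1.6500²/(2·0.5000) = 2.7225 m
human closes 0.8000·3.3600 = 2.6880 m
C+Z_d+Z_r = 0.1200+0.0800+0.0800 = 0.2800 m
sum ≈ 0.0990+2.7225+2.6880+0.2800 ≈ 5.7895 m = S ✓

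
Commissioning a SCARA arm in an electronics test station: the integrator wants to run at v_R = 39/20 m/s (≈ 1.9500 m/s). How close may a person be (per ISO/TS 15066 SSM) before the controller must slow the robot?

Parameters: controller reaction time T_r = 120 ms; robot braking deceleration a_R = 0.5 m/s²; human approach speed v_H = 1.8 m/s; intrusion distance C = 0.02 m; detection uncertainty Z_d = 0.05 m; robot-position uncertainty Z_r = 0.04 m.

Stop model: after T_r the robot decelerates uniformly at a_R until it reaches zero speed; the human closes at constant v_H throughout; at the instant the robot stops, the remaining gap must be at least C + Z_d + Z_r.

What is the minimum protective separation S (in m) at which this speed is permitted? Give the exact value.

S_min = 4553/400 m = 11.3825 m

T_s = v_R/a_R = (39/20)/(1/2) = 3.9000 s
robot in T_r: 1.9500·0.1200 = 0.2340 m
robot under decel: 1.9500²/(2·0.5000) = 3.8025 m
person approaches 1.8000·(0.1200+3.9000) = 7.2360 m
margins: 0.0200+0.0500+0.0400 = 0.1100 m
S_min ≈ 0.2340+3.8025+7.2360+0.1100  ⇒  S_min = 4553/400 m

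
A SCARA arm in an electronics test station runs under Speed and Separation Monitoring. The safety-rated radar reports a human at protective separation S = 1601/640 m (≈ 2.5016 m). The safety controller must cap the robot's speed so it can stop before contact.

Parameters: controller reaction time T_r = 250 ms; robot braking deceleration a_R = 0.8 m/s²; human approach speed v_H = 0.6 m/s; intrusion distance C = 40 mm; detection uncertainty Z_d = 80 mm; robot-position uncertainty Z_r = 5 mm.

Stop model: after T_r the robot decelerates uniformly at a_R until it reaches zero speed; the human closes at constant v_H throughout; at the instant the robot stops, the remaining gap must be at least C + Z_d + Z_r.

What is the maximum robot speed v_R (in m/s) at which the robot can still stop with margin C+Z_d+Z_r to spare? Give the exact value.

at the boundary: (5/8)·v² + (1)·v + (-285/128) = 0
  disc = (1)² − 4·(5/8)·(-285/128) = 1681/256 ; √disc = 41/16
  v_R = (−(1) + 41/16) / (2·(5/8)) = 5/4 m/s
check:
T_s = v_R/a_R = (5/4)/(4/5) = 1.5625 s
robot in T_r: 1.2500·0.2500 = 0.3125 m
braking distance = 1.2500²/(2·0.8000) = 0.9766 m
person approaches 0.6000·(0.2500+1.5625) = 1.0875 m
C+Z_d+Z_r = 0.0400+0.0800+0.0050 = 0.1250 m
sum ≈ 0.3125+0.9766+1.0875+0.1250 ≈ 2.5016 m = S ✓

v_R_max = 5/4 m/s = 1.2500 m/s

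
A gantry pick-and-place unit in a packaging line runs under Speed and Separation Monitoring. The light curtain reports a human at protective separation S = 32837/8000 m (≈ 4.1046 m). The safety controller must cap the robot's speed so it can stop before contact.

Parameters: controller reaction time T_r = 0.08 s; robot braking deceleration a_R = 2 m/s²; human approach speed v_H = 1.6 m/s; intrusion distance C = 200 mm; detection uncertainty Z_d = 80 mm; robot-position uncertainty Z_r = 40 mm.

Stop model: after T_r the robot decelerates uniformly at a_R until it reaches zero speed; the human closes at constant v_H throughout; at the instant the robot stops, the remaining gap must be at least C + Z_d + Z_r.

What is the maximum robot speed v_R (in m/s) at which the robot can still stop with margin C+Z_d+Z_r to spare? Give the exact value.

v_R_max = 49/20 m/s = 2.4500 m/s

at the boundary: (1/4)·v² + (22/25)·v + (-29253/8000) = 0
  disc = (22/25)² − 4·(1/4)·(-29253/8000) = 177241/40000 ; √disc = 421/200
  v_R = (−(22/25) + 421/200) / (2·(1/4)) = 49/20 m/s
check:
T_s = v_R/a_R = (49/20)/2 = 1.2250 s
robot covers v_R·T_r = 2.4500·0.0800 = 0.1960 m before braking
robot under decel: 2.4500²/(2·2.0000) = 1.5006 m
human over T_r+T_s: 1.6000·(0.0800+1.2250) = 2.0880 m
margins: 0.2000+0.0800+0.0400 = 0.3200 m
sum ≈ 0.1960+1.5006+2.0880+0.3200 ≈ 4.1046 m = S ✓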